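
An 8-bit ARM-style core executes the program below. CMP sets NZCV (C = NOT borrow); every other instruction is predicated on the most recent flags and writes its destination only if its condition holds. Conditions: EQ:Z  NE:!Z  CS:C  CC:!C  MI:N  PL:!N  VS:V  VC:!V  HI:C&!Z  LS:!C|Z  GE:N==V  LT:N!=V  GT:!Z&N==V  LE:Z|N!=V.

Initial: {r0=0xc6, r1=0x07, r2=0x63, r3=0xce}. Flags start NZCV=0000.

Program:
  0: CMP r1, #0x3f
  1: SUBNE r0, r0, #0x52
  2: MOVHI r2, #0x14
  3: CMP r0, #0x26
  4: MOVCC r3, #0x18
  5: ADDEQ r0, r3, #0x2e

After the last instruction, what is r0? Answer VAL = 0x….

0: ✓ CMP  NZCV=1000
1: ✓ SUBNE  r0←0x74
2: · MOVHI
3: ✓ CMP  NZCV=0010
4: · MOVCC
5: · ADDEQ

VAL = 0x74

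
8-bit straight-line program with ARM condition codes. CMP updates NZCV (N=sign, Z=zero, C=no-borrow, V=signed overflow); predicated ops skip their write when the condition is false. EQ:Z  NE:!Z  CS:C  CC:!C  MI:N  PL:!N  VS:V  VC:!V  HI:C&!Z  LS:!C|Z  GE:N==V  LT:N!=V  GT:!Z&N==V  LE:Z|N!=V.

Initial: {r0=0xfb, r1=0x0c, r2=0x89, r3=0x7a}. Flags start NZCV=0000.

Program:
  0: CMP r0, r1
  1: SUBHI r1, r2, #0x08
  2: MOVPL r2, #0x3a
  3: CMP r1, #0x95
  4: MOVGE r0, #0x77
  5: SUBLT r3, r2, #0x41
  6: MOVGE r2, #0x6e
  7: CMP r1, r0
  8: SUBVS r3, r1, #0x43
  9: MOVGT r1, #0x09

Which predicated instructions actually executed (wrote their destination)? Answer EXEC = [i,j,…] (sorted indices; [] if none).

EXEC = [1,5]

0: ✓ CMP  NZCV=1010
1: ✓ SUBHI  r1←0x81
2: · MOVPL
3: ✓ CMP  NZCV=1000
4: · MOVGE
5: ✓ SUBLT  r3←0x48
6: · MOVGE
7: ✓ CMP  NZCV=1000
8: · SUBVS
9: · MOVGT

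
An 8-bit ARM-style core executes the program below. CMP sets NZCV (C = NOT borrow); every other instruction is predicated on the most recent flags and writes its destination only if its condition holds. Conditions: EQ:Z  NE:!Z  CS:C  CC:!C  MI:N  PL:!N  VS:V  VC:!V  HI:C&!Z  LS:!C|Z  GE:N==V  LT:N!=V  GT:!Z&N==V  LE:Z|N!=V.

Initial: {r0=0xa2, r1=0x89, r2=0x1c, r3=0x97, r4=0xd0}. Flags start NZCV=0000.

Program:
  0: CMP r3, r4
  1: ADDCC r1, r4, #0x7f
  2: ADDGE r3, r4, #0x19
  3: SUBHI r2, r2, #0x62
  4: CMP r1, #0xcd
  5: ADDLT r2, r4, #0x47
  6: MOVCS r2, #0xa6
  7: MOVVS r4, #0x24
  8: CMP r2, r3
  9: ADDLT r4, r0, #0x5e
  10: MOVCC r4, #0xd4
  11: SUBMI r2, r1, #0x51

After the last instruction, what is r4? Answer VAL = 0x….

VAL = 0xd4

0: ✓ CMP  NZCV=1000
1: ✓ ADDCC  r1←0x4f
2: · ADDGE
3: · SUBHI
4: ✓ CMP  NZCV=1001
5: · ADDLT
6: · MOVCS
7: ✓ MOVVS  r4←0x24
8: ✓ CMP  NZCV=1001
9: · ADDLT
10: ✓ MOVCC  r4←0xd4
11: ✓ SUBMI  r2←0xfe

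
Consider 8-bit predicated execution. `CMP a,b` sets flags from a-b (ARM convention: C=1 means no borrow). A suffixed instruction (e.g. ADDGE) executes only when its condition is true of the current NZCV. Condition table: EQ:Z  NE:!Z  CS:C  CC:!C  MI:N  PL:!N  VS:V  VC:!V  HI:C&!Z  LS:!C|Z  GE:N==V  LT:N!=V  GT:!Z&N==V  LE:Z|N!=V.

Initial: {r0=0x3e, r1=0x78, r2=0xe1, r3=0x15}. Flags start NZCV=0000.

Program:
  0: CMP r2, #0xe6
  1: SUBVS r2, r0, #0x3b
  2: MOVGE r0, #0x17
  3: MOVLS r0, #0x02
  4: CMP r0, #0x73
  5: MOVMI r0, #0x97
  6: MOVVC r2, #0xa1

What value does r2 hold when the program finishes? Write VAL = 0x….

[0] flags=1000 → (cmp)
[1] flags=1000 VS?F → skip
[2] flags=1000 GE?F → skip
[3] flags=1000 LS?T → r0=0x02
[4] flags=1000 → (cmp)
[5] flags=1000 MI?T → r0=0x97
[6] flags=1000 VC?T → r2=0xa1

VAL = 0xa1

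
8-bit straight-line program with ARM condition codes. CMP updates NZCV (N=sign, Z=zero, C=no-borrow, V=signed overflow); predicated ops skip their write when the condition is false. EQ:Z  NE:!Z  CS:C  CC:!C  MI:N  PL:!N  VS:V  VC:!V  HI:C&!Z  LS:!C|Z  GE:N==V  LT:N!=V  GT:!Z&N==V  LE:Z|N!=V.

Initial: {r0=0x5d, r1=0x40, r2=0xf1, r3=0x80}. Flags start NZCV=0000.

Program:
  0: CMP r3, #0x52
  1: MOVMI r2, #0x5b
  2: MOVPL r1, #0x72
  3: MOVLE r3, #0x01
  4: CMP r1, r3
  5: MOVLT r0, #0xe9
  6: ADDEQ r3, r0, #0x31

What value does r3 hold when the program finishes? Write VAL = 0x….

VAL = 0x01

[0] flags=0011 → (cmp)
[1] flags=0011 MI?F → skip
[2] flags=0011 PL?T → r1=0x72
[3] flags=0011 LE?T → r3=0x01
[4] flags=0010 → (cmp)
[5] flags=0010 LT?F → skip
[6] flags=0010 EQ?F → skip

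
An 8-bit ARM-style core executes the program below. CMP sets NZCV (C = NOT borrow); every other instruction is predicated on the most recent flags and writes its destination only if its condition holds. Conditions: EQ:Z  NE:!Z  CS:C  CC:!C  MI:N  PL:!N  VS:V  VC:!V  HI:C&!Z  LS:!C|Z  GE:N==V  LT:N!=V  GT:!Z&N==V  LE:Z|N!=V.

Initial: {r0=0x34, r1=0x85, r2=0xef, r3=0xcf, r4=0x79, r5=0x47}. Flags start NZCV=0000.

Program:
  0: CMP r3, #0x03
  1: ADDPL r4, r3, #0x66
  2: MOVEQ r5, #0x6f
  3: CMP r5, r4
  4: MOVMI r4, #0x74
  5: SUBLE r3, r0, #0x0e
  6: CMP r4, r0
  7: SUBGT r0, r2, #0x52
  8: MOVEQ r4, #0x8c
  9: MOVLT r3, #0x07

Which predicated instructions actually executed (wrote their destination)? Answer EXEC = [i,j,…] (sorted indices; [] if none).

EXEC = [4,5,7]

[0] flags=1010 → (cmp)
[1] flags=1010 PL?F → skip
[2] flags=1010 EQ?F → skip
[3] flags=1000 → (cmp)
[4] flags=1000 MI?T → r4=0x74
[5] flags=1000 LE?T → r3=0x26
[6] flags=0010 → (cmp)
[7] flags=0010 GT?T → r0=0x9d
[8] flags=0010 EQ?F → skip
[9] flags=0010 LT?F → skip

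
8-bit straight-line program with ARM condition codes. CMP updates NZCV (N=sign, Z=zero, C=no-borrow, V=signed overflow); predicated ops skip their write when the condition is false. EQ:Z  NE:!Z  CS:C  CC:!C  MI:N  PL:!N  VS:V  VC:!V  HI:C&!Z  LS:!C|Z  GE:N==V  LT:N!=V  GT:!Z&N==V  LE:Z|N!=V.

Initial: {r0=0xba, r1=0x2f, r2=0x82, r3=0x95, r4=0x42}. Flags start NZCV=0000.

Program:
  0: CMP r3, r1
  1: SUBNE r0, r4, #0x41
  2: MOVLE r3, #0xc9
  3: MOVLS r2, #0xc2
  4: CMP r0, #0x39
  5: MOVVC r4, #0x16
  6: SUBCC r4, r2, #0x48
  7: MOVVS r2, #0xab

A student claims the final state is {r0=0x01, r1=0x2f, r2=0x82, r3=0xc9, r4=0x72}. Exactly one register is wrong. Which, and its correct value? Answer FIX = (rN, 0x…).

FIX = (r4, 0x3a)

0: ✓ CMP  NZCV=0011
1: ✓ SUBNE  r0←0x01
2: ✓ MOVLE  r3←0xc9
3: · MOVLS
4: ✓ CMP  NZCV=1000
5: ✓ MOVVC  r4←0x16
6: ✓ SUBCC  r4←0x3a
7: · MOVVS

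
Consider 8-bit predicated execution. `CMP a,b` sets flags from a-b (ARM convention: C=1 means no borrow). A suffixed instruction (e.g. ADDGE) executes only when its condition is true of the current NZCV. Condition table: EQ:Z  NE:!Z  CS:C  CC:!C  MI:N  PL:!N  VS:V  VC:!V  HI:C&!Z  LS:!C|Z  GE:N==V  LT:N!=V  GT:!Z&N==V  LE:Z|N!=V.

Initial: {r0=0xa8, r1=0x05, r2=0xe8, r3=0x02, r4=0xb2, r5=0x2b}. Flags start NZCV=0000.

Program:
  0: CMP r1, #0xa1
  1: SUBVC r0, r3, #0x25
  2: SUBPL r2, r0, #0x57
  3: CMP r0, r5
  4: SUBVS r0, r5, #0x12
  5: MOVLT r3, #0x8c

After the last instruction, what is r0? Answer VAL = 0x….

0: ✓ CMP  NZCV=0000
1: ✓ SUBVC  r0←0xdd
2: ✓ SUBPL  r2←0x86
3: ✓ CMP  NZCV=1010
4: · SUBVS
5: ✓ MOVLT  r3←0x8c

VAL = 0xdd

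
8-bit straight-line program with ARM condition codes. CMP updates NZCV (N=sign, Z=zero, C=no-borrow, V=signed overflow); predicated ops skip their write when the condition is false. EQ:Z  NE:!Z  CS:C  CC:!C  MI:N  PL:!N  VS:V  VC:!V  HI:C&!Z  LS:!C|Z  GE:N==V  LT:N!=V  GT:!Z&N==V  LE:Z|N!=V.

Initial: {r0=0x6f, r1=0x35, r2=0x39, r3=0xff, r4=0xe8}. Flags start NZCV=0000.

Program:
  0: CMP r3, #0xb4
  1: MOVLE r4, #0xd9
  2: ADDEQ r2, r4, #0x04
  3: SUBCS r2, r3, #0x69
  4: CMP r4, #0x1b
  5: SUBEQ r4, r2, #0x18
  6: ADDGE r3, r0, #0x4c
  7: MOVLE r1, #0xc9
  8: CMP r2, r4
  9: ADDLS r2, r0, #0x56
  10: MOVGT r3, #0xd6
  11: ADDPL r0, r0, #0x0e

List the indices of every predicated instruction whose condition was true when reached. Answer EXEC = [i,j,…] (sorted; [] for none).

0: ✓ CMP  NZCV=0010
1: · MOVLE
2: · ADDEQ
3: ✓ SUBCS  r2←0x96
4: ✓ CMP  NZCV=1010
5: · SUBEQ
6: · ADDGE
7: ✓ MOVLE  r1←0xc9
8: ✓ CMP  NZCV=1000
9: ✓ ADDLS  r2←0xc5
10: · MOVGT
11: · ADDPL

EXEC = [3,7,9]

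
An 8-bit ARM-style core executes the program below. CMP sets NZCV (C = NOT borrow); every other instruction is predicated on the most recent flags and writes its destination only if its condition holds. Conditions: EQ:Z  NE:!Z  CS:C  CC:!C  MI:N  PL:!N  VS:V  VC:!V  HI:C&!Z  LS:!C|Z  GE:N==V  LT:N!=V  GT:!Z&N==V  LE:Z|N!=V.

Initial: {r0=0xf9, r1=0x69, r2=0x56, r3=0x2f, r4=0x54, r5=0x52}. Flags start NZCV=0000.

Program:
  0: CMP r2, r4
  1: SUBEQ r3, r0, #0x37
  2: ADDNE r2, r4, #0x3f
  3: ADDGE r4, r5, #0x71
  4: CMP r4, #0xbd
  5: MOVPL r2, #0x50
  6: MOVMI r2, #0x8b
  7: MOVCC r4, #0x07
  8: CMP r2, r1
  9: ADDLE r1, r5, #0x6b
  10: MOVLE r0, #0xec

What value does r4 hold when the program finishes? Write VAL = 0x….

[0] flags=0010 → (cmp)
[1] flags=0010 EQ?F → skip
[2] flags=0010 NE?T → r2=0x93
[3] flags=0010 GE?T → r4=0xc3
[4] flags=0010 → (cmp)
[5] flags=0010 PL?T → r2=0x50
[6] flags=0010 MI?F → skip
[7] flags=0010 CC?F → skip
[8] flags=1000 → (cmp)
[9] flags=1000 LE?T → r1=0xbd
[10] flags=1000 LE?T → r0=0xec

VAL = 0xc3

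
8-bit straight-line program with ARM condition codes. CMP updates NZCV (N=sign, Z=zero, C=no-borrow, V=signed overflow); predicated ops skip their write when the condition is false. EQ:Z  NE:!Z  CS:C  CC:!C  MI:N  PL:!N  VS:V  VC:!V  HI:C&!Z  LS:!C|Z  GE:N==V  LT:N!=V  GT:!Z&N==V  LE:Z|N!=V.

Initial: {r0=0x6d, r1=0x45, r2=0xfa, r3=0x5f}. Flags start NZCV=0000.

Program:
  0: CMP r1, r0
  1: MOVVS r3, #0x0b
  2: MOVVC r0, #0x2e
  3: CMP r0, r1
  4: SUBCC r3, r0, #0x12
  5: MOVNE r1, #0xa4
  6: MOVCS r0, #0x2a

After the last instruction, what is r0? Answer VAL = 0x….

[0] flags=1000 → (cmp)
[1] flags=1000 VS?F → skip
[2] flags=1000 VC?T → r0=0x2e
[3] flags=1000 → (cmp)
[4] flags=1000 CC?T → r3=0x1c
[5] flags=1000 NE?T → r1=0xa4
[6] flags=1000 CS?F → skip

VAL = 0x2e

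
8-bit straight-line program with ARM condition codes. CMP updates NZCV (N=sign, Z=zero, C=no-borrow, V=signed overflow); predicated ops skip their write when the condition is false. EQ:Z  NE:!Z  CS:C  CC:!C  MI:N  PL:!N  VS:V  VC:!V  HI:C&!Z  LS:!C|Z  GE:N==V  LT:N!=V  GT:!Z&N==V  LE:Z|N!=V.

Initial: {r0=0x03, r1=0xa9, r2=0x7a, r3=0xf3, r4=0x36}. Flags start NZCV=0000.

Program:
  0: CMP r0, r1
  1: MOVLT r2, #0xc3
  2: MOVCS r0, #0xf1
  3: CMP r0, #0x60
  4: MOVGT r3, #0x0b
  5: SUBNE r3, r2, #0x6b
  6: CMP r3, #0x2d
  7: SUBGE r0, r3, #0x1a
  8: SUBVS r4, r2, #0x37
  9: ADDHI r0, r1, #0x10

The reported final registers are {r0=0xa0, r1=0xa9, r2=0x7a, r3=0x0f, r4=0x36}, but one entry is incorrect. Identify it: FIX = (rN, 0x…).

FIX = (r0, 0x03)

0: ✓ CMP  NZCV=0000
1: · MOVLT
2: · MOVCS
3: ✓ CMP  NZCV=1000
4: · MOVGT
5: ✓ SUBNE  r3←0x0f
6: ✓ CMP  NZCV=1000
7: · SUBGE
8: · SUBVS
9: · ADDHI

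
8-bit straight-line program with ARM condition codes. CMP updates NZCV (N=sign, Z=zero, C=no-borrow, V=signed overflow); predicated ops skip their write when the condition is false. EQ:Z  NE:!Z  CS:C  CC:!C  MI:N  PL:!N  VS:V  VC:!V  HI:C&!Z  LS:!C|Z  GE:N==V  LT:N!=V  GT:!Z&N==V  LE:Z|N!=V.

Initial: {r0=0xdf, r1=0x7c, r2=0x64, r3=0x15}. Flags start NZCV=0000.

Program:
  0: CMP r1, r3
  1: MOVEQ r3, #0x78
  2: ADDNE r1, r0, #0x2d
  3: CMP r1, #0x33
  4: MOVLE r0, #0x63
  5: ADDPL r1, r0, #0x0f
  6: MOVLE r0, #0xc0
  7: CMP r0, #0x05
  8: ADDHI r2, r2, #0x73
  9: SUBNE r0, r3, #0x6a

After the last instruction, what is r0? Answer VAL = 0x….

VAL = 0xab

[0] flags=0010 → (cmp)
[1] flags=0010 EQ?F → skip
[2] flags=0010 NE?T → r1=0x0c
[3] flags=1000 → (cmp)
[4] flags=1000 LE?T → r0=0x63
[5] flags=1000 PL?F → skip
[6] flags=1000 LE?T → r0=0xc0
[7] flags=1010 → (cmp)
[8] flags=1010 HI?T → r2=0xd7
[9] flags=1010 NE?T → r0=0xab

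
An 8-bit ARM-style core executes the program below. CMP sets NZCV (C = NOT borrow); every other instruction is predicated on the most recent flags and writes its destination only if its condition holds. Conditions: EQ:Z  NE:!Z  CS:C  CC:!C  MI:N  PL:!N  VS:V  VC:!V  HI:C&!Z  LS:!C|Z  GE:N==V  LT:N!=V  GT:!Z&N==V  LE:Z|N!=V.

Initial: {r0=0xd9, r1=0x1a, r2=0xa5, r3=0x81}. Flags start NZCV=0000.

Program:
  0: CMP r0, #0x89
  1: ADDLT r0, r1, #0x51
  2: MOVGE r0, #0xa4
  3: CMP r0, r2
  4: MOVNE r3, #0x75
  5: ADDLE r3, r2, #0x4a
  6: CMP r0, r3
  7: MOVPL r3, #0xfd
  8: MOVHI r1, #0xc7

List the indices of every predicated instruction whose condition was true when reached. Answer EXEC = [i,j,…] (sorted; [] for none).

0: ✓ CMP  NZCV=0010
1: · ADDLT
2: ✓ MOVGE  r0←0xa4
3: ✓ CMP  NZCV=1000
4: ✓ MOVNE  r3←0x75
5: ✓ ADDLE  r3←0xef
6: ✓ CMP  NZCV=1000
7: · MOVPL
8: · MOVHI

EXEC = [2,4,5]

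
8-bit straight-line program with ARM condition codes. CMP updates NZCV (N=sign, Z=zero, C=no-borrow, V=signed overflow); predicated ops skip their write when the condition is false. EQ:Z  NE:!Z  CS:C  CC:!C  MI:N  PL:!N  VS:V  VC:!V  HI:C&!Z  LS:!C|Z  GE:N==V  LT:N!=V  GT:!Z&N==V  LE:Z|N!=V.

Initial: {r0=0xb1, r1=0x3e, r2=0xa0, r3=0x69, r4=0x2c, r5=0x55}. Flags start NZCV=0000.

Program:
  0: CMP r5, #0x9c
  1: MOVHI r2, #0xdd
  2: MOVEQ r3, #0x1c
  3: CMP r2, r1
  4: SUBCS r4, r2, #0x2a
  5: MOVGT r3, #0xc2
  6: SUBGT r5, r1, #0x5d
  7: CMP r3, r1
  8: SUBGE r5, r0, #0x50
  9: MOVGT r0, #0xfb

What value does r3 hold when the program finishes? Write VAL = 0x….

VAL = 0x69

0: ✓ CMP  NZCV=1001
1: · MOVHI
2: · MOVEQ
3: ✓ CMP  NZCV=0011
4: ✓ SUBCS  r4←0x76
5: · MOVGT
6: · SUBGT
7: ✓ CMP  NZCV=0010
8: ✓ SUBGE  r5←0x61
9: ✓ MOVGT  r0←0xfb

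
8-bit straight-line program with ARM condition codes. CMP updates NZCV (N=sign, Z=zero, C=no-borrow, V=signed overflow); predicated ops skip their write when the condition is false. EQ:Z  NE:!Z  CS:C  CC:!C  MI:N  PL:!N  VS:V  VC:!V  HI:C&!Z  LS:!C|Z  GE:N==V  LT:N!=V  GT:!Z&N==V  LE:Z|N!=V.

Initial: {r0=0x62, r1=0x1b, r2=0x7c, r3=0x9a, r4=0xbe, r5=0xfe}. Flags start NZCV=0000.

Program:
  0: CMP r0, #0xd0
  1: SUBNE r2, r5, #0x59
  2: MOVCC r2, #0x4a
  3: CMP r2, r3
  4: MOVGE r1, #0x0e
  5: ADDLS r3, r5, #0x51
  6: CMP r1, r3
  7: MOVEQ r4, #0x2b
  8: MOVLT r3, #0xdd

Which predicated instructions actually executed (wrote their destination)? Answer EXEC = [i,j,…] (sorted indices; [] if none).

EXEC = [1,2,4,5,8]

0: ✓ CMP  NZCV=1001
1: ✓ SUBNE  r2←0xa5
2: ✓ MOVCC  r2←0x4a
3: ✓ CMP  NZCV=1001
4: ✓ MOVGE  r1←0x0e
5: ✓ ADDLS  r3←0x4f
6: ✓ CMP  NZCV=1000
7: · MOVEQ
8: ✓ MOVLT  r3←0xdd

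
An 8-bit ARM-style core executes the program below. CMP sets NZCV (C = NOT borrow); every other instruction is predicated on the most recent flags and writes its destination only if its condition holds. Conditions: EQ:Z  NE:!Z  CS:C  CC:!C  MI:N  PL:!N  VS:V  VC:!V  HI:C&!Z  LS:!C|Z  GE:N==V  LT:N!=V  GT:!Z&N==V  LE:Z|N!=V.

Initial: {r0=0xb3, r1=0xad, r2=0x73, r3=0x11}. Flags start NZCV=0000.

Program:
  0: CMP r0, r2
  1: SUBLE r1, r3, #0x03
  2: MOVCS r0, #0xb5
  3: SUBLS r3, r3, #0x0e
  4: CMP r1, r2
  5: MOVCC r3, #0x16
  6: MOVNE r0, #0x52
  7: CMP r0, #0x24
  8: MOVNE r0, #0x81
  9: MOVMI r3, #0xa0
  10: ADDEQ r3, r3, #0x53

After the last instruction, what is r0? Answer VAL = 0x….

VAL = 0x81

0: ✓ CMP  NZCV=0011
1: ✓ SUBLE  r1←0x0e
2: ✓ MOVCS  r0←0xb5
3: · SUBLS
4: ✓ CMP  NZCV=1000
5: ✓ MOVCC  r3←0x16
6: ✓ MOVNE  r0←0x52
7: ✓ CMP  NZCV=0010
8: ✓ MOVNE  r0←0x81
9: · MOVMI
10: · ADDEQ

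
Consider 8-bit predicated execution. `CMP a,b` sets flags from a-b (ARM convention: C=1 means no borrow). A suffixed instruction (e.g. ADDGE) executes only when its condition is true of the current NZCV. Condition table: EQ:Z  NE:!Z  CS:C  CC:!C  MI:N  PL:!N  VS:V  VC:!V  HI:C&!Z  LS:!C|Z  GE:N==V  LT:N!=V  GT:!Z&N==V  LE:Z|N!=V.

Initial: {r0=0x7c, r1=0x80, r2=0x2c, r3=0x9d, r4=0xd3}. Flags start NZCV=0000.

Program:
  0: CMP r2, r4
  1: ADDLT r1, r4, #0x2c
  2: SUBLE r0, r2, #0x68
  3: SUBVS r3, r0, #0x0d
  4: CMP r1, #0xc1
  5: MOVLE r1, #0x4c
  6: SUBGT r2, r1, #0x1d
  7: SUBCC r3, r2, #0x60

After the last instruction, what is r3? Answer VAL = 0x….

0: ✓ CMP  NZCV=0000
1: · ADDLT
2: · SUBLE
3: · SUBVS
4: ✓ CMP  NZCV=1000
5: ✓ MOVLE  r1←0x4c
6: · SUBGT
7: ✓ SUBCC  r3←0xcc

VAL = 0xcc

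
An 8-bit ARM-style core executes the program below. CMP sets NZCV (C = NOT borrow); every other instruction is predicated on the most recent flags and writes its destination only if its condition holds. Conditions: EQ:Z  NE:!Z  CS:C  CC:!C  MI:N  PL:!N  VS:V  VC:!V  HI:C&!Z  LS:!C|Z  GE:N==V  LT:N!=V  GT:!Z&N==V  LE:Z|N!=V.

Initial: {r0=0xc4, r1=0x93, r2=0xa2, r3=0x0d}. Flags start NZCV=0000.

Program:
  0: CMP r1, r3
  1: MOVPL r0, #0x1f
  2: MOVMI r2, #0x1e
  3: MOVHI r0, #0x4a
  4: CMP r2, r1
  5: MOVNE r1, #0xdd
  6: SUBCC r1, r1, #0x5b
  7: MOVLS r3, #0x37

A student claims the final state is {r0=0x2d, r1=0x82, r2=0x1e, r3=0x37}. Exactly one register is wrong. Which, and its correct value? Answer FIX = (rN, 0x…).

0: ✓ CMP  NZCV=1010
1: · MOVPL
2: ✓ MOVMI  r2←0x1e
3: ✓ MOVHI  r0←0x4a
4: ✓ CMP  NZCV=1001
5: ✓ MOVNE  r1←0xdd
6: ✓ SUBCC  r1←0x82
7: ✓ MOVLS  r3←0x37

FIX = (r0, 0x4a)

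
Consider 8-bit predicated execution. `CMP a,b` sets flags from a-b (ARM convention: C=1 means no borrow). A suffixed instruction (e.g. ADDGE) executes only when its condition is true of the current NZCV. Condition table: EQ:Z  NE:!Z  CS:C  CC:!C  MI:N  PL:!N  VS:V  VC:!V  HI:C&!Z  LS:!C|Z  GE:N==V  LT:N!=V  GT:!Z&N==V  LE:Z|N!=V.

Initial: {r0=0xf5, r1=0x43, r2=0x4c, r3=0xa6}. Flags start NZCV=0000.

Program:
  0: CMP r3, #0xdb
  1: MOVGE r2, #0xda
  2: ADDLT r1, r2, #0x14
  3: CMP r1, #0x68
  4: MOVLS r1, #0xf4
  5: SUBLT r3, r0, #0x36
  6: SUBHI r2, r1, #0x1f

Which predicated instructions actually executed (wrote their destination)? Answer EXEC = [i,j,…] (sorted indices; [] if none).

0: ✓ CMP  NZCV=1000
1: · MOVGE
2: ✓ ADDLT  r1←0x60
3: ✓ CMP  NZCV=1000
4: ✓ MOVLS  r1←0xf4
5: ✓ SUBLT  r3←0xbf
6: · SUBHI

EXEC = [2,4,5]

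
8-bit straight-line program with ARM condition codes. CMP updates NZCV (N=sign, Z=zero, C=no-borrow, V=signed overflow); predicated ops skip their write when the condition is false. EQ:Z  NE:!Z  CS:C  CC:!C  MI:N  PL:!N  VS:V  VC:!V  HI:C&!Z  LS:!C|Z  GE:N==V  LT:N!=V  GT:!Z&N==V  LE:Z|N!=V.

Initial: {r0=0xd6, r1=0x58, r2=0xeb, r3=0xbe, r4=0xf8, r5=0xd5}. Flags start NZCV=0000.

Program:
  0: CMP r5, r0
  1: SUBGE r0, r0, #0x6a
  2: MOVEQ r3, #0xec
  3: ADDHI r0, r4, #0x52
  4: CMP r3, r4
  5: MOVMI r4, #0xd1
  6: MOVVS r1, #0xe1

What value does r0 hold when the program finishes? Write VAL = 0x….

VAL = 0xd6

[0] flags=1000 → (cmp)
[1] flags=1000 GE?F → skip
[2] flags=1000 EQ?F → skip
[3] flags=1000 HI?F → skip
[4] flags=1000 → (cmp)
[5] flags=1000 MI?T → r4=0xd1
[6] flags=1000 VS?F → skip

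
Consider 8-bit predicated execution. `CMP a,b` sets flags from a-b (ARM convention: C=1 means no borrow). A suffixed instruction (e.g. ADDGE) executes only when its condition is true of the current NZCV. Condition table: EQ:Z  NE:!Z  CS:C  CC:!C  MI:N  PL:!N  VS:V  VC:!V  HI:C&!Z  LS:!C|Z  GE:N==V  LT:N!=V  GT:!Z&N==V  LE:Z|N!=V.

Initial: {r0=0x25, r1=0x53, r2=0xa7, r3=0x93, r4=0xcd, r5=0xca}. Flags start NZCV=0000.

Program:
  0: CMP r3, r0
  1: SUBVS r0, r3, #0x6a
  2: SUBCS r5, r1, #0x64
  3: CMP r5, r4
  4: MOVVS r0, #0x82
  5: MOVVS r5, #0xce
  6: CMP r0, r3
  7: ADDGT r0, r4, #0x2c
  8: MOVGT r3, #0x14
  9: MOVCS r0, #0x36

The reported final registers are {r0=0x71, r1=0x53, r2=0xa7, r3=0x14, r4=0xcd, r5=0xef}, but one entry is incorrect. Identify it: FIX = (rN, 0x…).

[0] flags=0011 → (cmp)
[1] flags=0011 VS?T → r0=0x29
[2] flags=0011 CS?T → r5=0xef
[3] flags=0010 → (cmp)
[4] flags=0010 VS?F → skip
[5] flags=0010 VS?F → skip
[6] flags=1001 → (cmp)
[7] flags=1001 GT?T → r0=0xf9
[8] flags=1001 GT?T → r3=0x14
[9] flags=1001 CS?F → skip

FIX = (r0, 0xf9)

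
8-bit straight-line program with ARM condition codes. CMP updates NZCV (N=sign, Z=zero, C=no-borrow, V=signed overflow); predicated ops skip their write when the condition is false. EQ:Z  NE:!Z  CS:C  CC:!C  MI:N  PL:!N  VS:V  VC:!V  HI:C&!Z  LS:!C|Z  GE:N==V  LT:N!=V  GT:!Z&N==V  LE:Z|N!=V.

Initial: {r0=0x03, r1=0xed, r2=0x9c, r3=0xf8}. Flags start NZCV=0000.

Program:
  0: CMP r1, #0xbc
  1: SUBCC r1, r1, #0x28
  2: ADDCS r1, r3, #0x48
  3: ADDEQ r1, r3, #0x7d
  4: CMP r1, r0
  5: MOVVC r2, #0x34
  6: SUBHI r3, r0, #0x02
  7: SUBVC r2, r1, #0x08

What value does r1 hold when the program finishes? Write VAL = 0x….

[0] flags=0010 → (cmp)
[1] flags=0010 CC?F → skip
[2] flags=0010 CS?T → r1=0x40
[3] flags=0010 EQ?F → skip
[4] flags=0010 → (cmp)
[5] flags=0010 VC?T → r2=0x34
[6] flags=0010 HI?T → r3=0x01
[7] flags=0010 VC?T → r2=0x38

VAL = 0x40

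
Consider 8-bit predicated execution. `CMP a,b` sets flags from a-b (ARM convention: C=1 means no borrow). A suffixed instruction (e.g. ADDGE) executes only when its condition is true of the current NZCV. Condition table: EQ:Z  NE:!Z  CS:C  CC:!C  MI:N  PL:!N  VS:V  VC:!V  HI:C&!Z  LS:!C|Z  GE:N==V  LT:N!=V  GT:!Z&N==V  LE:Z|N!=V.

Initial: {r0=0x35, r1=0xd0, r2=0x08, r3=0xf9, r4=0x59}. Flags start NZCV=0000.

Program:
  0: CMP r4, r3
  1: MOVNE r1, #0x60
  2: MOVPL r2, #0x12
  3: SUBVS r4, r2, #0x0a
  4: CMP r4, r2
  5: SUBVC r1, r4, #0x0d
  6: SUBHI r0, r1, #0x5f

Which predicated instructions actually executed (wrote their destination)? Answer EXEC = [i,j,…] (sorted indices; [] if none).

EXEC = [1,2,5,6]

[0] flags=0000 → (cmp)
[1] flags=0000 NE?T → r1=0x60
[2] flags=0000 PL?T → r2=0x12
[3] flags=0000 VS?F → skip
[4] flags=0010 → (cmp)
[5] flags=0010 VC?T → r1=0x4c
[6] flags=0010 HI?T → r0=0xed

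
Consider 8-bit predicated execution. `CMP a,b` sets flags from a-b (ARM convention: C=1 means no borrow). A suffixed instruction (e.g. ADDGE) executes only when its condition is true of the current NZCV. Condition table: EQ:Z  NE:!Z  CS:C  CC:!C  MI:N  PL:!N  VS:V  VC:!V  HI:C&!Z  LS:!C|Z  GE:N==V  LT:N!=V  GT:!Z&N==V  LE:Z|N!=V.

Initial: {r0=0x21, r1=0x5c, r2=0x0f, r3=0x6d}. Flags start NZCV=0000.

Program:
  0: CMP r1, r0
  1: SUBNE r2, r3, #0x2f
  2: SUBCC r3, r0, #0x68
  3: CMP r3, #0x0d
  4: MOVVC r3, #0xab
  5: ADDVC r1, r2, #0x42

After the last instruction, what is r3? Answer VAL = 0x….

[0] flags=0010 → (cmp)
[1] flags=0010 NE?T → r2=0x3e
[2] flags=0010 CC?F → skip
[3] flags=0010 → (cmp)
[4] flags=0010 VC?T → r3=0xab
[5] flags=0010 VC?T → r1=0x80

VAL = 0xab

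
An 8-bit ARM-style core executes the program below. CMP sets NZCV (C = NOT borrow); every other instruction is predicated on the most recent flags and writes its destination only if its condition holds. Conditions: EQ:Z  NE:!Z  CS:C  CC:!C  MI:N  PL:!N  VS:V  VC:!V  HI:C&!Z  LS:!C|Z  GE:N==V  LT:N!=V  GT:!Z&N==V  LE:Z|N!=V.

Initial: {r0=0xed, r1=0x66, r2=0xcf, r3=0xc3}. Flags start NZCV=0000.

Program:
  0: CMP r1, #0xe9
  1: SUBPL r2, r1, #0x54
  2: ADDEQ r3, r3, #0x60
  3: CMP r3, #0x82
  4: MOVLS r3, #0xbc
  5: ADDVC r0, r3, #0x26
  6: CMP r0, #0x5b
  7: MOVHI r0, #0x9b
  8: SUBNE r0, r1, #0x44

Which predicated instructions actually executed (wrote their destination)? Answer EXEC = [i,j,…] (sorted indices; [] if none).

0: ✓ CMP  NZCV=0000
1: ✓ SUBPL  r2←0x12
2: · ADDEQ
3: ✓ CMP  NZCV=0010
4: · MOVLS
5: ✓ ADDVC  r0←0xe9
6: ✓ CMP  NZCV=1010
7: ✓ MOVHI  r0←0x9b
8: ✓ SUBNE  r0←0x22

EXEC = [1,5,7,8]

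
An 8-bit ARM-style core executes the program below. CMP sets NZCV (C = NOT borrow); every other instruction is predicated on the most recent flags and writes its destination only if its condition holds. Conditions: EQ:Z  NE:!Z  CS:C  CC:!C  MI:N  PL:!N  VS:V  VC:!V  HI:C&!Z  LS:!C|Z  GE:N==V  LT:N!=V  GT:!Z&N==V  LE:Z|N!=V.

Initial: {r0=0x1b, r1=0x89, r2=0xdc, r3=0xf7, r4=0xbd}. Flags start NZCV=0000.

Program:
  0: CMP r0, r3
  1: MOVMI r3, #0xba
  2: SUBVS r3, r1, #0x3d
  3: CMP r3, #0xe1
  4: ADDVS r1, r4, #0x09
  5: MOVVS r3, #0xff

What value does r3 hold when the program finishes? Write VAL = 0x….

VAL = 0xf7

[0] flags=0000 → (cmp)
[1] flags=0000 MI?F → skip
[2] flags=0000 VS?F → skip
[3] flags=0010 → (cmp)
[4] flags=0010 VS?F → skip
[5] flags=0010 VS?F → skip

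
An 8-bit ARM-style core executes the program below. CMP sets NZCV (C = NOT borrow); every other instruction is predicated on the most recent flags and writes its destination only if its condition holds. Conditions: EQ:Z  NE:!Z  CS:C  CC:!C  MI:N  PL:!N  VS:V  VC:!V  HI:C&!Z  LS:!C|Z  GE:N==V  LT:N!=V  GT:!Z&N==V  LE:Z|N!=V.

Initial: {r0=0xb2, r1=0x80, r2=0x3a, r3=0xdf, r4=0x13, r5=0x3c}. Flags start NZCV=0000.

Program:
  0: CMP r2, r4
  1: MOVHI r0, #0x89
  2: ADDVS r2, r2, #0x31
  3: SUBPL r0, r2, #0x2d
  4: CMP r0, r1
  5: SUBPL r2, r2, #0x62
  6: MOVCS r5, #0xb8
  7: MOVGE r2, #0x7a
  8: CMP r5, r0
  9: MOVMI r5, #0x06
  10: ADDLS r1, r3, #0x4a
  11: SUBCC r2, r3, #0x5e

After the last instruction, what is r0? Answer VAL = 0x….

0: ✓ CMP  NZCV=0010
1: ✓ MOVHI  r0←0x89
2: · ADDVS
3: ✓ SUBPL  r0←0x0d
4: ✓ CMP  NZCV=1001
5: · SUBPL
6: · MOVCS
7: ✓ MOVGE  r2←0x7a
8: ✓ CMP  NZCV=0010
9: · MOVMI
10: · ADDLS
11: · SUBCC

VAL = 0x0d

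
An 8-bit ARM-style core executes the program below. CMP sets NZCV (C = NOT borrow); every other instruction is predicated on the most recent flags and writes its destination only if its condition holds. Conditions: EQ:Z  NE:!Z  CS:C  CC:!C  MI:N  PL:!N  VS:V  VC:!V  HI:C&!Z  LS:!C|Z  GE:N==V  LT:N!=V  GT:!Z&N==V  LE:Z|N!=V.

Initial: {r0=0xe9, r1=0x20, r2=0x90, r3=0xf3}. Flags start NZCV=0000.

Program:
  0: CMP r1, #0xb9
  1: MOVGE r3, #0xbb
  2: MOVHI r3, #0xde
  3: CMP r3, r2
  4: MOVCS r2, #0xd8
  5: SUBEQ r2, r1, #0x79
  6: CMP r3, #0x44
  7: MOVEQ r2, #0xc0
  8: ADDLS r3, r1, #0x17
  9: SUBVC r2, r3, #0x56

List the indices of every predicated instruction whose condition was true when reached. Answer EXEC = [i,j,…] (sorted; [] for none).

[0] flags=0000 → (cmp)
[1] flags=0000 GE?T → r3=0xbb
[2] flags=0000 HI?F → skip
[3] flags=0010 → (cmp)
[4] flags=0010 CS?T → r2=0xd8
[5] flags=0010 EQ?F → skip
[6] flags=0011 → (cmp)
[7] flags=0011 EQ?F → skip
[8] flags=0011 LS?F → skip
[9] flags=0011 VC?F → skip

EXEC = [1,4]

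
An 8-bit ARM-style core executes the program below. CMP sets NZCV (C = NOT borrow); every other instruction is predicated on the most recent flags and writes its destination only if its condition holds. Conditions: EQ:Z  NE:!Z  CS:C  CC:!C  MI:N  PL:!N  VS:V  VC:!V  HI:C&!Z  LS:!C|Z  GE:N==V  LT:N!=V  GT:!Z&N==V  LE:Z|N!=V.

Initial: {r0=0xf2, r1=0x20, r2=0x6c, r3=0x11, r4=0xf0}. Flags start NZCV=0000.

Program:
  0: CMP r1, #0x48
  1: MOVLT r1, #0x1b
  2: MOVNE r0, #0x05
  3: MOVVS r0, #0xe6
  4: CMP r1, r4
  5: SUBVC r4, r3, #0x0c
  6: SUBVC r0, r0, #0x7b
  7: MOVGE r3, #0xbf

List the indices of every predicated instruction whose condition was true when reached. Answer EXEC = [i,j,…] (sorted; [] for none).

EXEC = [1,2,5,6,7]

0: ✓ CMP  NZCV=1000
1: ✓ MOVLT  r1←0x1b
2: ✓ MOVNE  r0←0x05
3: · MOVVS
4: ✓ CMP  NZCV=0000
5: ✓ SUBVC  r4←0x05
6: ✓ SUBVC  r0←0x8a
7: ✓ MOVGE  r3←0xbf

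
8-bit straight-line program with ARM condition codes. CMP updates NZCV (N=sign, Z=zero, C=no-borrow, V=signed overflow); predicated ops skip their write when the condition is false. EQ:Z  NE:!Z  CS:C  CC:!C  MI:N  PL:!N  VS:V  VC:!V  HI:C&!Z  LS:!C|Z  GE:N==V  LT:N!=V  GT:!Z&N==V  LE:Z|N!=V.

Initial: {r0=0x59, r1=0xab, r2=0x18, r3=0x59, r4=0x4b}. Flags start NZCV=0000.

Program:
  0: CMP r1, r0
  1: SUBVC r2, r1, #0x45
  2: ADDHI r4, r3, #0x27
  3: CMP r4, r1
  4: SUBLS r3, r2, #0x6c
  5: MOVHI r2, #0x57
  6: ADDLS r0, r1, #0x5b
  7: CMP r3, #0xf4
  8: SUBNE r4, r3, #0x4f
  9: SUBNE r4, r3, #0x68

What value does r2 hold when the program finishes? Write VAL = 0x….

VAL = 0x18

0: ✓ CMP  NZCV=0011
1: · SUBVC
2: ✓ ADDHI  r4←0x80
3: ✓ CMP  NZCV=1000
4: ✓ SUBLS  r3←0xac
5: · MOVHI
6: ✓ ADDLS  r0←0x06
7: ✓ CMP  NZCV=1000
8: ✓ SUBNE  r4←0x5d
9: ✓ SUBNE  r4←0x44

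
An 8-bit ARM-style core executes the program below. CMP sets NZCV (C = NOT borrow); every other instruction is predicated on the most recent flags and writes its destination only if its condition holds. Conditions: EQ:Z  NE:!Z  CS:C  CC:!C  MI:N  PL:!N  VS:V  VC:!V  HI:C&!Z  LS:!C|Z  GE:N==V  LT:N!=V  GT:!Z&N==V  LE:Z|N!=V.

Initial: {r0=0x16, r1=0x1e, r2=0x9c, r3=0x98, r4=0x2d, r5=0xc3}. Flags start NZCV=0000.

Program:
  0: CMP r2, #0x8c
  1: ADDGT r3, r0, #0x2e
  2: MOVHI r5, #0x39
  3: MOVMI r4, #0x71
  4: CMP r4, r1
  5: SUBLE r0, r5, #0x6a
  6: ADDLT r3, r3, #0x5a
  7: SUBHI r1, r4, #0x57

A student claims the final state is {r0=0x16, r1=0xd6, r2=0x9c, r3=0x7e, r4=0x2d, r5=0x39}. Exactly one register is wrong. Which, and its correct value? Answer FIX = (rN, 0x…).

FIX = (r3, 0x44)

0: ✓ CMP  NZCV=0010
1: ✓ ADDGT  r3←0x44
2: ✓ MOVHI  r5←0x39
3: · MOVMI
4: ✓ CMP  NZCV=0010
5: · SUBLE
6: · ADDLT
7: ✓ SUBHI  r1←0xd6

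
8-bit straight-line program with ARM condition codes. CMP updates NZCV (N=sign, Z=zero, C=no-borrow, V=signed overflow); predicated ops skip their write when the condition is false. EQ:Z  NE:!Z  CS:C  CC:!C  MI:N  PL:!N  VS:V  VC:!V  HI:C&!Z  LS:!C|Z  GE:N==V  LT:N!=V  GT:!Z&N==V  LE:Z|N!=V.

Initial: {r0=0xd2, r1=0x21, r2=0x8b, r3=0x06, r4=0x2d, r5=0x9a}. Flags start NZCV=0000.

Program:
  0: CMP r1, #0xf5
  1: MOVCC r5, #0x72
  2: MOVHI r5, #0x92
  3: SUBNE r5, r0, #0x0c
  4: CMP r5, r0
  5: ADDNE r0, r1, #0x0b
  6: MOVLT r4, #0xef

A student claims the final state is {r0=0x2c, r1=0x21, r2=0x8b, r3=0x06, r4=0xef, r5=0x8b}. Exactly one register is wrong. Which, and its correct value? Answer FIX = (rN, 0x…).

FIX = (r5, 0xc6)

0: ✓ CMP  NZCV=0000
1: ✓ MOVCC  r5←0x72
2: · MOVHI
3: ✓ SUBNE  r5←0xc6
4: ✓ CMP  NZCV=1000
5: ✓ ADDNE  r0←0x2c
6: ✓ MOVLT  r4←0xef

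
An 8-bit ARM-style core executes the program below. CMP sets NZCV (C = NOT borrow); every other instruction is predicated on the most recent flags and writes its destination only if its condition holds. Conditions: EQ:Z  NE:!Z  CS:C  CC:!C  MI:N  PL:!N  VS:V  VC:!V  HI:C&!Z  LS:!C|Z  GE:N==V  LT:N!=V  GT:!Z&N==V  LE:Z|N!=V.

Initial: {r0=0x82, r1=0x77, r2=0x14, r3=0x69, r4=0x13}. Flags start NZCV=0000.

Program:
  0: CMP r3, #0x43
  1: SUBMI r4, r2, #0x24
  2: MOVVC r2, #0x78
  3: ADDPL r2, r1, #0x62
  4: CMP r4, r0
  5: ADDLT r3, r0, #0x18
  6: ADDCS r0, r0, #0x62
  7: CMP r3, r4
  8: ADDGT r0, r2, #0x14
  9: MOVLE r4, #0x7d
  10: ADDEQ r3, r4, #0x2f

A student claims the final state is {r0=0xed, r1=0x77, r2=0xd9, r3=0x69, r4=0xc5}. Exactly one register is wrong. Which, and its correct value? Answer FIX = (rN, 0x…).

FIX = (r4, 0x13)

0: ✓ CMP  NZCV=0010
1: · SUBMI
2: ✓ MOVVC  r2←0x78
3: ✓ ADDPL  r2←0xd9
4: ✓ CMP  NZCV=1001
5: · ADDLT
6: · ADDCS
7: ✓ CMP  NZCV=0010
8: ✓ ADDGT  r0←0xed
9: · MOVLE
10: · ADDEQ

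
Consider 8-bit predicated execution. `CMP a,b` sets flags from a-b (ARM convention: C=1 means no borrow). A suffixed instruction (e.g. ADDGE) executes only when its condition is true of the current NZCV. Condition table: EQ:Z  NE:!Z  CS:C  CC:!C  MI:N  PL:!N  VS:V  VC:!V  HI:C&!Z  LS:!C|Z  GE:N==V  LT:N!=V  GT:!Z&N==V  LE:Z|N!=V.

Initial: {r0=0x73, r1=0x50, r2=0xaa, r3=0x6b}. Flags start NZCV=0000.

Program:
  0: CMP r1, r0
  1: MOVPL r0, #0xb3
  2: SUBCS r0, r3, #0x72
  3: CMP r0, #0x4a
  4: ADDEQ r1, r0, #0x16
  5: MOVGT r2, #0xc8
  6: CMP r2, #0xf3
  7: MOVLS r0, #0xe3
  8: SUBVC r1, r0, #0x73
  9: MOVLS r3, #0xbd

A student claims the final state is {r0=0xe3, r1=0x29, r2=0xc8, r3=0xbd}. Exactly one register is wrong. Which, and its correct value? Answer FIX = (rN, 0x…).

FIX = (r1, 0x70)

0: ✓ CMP  NZCV=1000
1: · MOVPL
2: · SUBCS
3: ✓ CMP  NZCV=0010
4: · ADDEQ
5: ✓ MOVGT  r2←0xc8
6: ✓ CMP  NZCV=1000
7: ✓ MOVLS  r0←0xe3
8: ✓ SUBVC  r1←0x70
9: ✓ MOVLS  r3←0xbd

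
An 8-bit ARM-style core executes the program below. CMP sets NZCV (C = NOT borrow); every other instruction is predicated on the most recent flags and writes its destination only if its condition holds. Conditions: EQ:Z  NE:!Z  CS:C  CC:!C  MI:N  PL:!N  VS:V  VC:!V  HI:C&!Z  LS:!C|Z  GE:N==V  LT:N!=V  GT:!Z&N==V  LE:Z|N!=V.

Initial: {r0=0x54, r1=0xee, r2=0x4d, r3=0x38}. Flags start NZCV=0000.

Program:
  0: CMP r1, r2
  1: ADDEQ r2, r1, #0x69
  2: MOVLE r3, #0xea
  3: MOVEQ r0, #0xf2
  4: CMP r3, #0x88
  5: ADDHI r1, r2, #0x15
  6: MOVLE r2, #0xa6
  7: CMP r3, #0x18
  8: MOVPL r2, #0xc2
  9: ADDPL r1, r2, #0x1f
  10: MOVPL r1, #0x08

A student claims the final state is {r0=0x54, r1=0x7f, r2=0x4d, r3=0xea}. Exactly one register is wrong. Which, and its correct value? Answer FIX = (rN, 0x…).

FIX = (r1, 0x62)

[0] flags=1010 → (cmp)
[1] flags=1010 EQ?F → skip
[2] flags=1010 LE?T → r3=0xea
[3] flags=1010 EQ?F → skip
[4] flags=0010 → (cmp)
[5] flags=0010 HI?T → r1=0x62
[6] flags=0010 LE?F → skip
[7] flags=1010 → (cmp)
[8] flags=1010 PL?F → skip
[9] flags=1010 PL?F → skip
[10] flags=1010 PL?F → skip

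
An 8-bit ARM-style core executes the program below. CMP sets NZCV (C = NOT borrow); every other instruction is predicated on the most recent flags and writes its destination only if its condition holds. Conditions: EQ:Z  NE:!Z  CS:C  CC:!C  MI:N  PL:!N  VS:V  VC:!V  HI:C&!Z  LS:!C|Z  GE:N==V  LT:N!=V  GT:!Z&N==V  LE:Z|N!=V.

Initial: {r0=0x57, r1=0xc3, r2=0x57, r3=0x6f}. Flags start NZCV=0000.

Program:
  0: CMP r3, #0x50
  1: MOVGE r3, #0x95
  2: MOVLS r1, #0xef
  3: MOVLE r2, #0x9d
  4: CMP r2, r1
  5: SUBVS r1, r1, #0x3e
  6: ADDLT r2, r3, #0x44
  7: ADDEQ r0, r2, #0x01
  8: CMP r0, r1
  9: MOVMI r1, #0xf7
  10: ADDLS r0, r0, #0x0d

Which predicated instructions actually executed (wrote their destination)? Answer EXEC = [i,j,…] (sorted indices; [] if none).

EXEC = [1,5,9,10]

0: ✓ CMP  NZCV=0010
1: ✓ MOVGE  r3←0x95
2: · MOVLS
3: · MOVLE
4: ✓ CMP  NZCV=1001
5: ✓ SUBVS  r1←0x85
6: · ADDLT
7: · ADDEQ
8: ✓ CMP  NZCV=1001
9: ✓ MOVMI  r1←0xf7
10: ✓ ADDLS  r0←0x64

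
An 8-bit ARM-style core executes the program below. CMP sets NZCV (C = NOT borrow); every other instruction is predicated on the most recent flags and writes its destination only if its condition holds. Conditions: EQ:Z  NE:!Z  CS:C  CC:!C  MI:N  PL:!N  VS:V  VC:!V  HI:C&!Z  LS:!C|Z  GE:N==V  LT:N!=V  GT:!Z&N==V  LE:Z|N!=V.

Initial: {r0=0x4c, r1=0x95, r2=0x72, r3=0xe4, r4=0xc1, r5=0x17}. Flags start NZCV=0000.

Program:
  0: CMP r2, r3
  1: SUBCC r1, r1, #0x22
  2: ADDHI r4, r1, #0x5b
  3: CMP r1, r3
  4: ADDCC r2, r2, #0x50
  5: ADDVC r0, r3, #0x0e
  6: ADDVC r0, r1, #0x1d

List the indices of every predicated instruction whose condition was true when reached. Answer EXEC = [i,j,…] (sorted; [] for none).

EXEC = [1,4]

0: ✓ CMP  NZCV=1001
1: ✓ SUBCC  r1←0x73
2: · ADDHI
3: ✓ CMP  NZCV=1001
4: ✓ ADDCC  r2←0xc2
5: · ADDVC
6: · ADDVC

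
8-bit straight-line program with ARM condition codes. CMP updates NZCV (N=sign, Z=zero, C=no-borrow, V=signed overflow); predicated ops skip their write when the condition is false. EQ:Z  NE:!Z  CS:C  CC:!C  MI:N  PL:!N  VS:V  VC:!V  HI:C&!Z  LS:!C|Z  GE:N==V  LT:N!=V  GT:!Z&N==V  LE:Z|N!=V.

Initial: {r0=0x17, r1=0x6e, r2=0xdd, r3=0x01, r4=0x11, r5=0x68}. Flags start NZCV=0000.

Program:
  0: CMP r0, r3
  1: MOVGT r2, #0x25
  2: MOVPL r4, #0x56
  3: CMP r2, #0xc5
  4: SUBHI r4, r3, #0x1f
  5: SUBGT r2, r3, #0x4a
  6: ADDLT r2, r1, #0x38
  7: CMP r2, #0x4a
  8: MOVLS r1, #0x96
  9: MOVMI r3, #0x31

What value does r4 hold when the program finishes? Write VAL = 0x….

[0] flags=0010 → (cmp)
[1] flags=0010 GT?T → r2=0x25
[2] flags=0010 PL?T → r4=0x56
[3] flags=0000 → (cmp)
[4] flags=0000 HI?F → skip
[5] flags=0000 GT?T → r2=0xb7
[6] flags=0000 LT?F → skip
[7] flags=0011 → (cmp)
[8] flags=0011 LS?F → skip
[9] flags=0011 MI?F → skip

VAL = 0x56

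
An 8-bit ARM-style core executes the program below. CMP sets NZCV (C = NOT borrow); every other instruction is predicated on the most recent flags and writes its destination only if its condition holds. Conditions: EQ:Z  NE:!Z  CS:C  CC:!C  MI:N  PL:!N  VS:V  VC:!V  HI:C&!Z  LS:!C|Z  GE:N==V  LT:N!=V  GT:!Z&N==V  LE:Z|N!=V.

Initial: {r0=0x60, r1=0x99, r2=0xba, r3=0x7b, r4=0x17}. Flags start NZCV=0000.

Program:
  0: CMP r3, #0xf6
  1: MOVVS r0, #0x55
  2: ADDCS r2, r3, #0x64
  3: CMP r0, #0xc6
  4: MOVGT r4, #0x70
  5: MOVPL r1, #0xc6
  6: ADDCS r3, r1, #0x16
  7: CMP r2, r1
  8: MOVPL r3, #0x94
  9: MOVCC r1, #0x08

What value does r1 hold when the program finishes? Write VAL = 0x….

VAL = 0x99

[0] flags=1001 → (cmp)
[1] flags=1001 VS?T → r0=0x55
[2] flags=1001 CS?F → skip
[3] flags=1001 → (cmp)
[4] flags=1001 GT?T → r4=0x70
[5] flags=1001 PL?F → skip
[6] flags=1001 CS?F → skip
[7] flags=0010 → (cmp)
[8] flags=0010 PL?T → r3=0x94
[9] flags=0010 CC?F → skip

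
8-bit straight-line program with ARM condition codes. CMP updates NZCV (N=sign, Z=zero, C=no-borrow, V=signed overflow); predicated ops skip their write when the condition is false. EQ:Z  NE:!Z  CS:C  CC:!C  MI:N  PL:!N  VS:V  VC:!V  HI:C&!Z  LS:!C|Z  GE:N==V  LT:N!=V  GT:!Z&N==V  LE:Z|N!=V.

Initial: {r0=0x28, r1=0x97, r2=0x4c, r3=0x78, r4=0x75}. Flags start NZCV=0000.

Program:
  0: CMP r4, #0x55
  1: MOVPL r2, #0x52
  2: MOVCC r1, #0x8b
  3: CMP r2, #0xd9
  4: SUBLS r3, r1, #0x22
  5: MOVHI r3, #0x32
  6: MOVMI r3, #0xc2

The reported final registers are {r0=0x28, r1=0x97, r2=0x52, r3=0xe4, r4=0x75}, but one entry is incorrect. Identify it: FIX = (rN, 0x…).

FIX = (r3, 0x75)

0: ✓ CMP  NZCV=0010
1: ✓ MOVPL  r2←0x52
2: · MOVCC
3: ✓ CMP  NZCV=0000
4: ✓ SUBLS  r3←0x75
5: · MOVHI
6: · MOVMI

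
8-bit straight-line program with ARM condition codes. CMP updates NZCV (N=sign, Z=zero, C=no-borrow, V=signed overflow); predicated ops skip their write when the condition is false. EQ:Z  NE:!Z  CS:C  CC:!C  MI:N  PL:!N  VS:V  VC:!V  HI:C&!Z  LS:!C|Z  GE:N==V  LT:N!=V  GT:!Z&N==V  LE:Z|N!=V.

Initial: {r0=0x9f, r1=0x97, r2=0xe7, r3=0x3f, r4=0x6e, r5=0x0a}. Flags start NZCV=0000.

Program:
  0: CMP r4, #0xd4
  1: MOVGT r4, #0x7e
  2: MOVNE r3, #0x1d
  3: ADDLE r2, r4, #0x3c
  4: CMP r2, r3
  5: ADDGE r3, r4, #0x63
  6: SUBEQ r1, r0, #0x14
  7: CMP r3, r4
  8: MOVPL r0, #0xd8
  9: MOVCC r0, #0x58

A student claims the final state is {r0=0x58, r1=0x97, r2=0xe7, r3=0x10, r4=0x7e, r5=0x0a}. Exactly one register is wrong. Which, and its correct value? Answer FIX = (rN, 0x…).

FIX = (r3, 0x1d)

[0] flags=1001 → (cmp)
[1] flags=1001 GT?T → r4=0x7e
[2] flags=1001 NE?T → r3=0x1d
[3] flags=1001 LE?F → skip
[4] flags=1010 → (cmp)
[5] flags=1010 GE?F → skip
[6] flags=1010 EQ?F → skip
[7] flags=1000 → (cmp)
[8] flags=1000 PL?F → skip
[9] flags=1000 CC?T → r0=0x58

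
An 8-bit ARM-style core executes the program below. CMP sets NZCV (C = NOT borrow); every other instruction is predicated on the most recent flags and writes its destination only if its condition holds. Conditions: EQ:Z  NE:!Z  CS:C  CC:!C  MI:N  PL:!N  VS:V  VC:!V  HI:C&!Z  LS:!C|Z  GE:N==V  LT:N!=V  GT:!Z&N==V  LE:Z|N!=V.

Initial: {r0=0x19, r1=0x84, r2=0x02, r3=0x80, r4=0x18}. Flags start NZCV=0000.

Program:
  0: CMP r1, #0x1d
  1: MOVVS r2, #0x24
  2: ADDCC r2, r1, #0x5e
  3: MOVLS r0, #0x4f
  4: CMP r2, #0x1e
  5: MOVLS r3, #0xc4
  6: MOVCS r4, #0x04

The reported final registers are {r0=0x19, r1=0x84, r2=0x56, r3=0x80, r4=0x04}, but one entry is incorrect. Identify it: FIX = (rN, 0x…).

[0] flags=0011 → (cmp)
[1] flags=0011 VS?T → r2=0x24
[2] flags=0011 CC?F → skip
[3] flags=0011 LS?F → skip
[4] flags=0010 → (cmp)
[5] flags=0010 LS?F → skip
[6] flags=0010 CS?T → r4=0x04

FIX = (r2, 0x24)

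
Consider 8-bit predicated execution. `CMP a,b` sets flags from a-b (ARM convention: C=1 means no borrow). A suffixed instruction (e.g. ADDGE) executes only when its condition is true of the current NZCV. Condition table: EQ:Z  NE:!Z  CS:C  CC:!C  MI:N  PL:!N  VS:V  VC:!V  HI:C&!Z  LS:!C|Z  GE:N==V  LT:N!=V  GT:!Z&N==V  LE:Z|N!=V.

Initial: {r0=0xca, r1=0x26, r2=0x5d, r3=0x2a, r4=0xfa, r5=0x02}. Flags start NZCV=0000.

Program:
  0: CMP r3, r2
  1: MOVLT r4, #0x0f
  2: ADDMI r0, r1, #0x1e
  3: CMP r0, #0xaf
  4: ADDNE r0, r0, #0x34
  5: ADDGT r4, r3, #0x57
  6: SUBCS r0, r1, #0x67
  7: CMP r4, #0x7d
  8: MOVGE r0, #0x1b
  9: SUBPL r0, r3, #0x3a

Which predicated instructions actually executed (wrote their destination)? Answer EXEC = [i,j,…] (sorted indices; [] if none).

EXEC = [1,2,4,5,9]

0: ✓ CMP  NZCV=1000
1: ✓ MOVLT  r4←0x0f
2: ✓ ADDMI  r0←0x44
3: ✓ CMP  NZCV=1001
4: ✓ ADDNE  r0←0x78
5: ✓ ADDGT  r4←0x81
6: · SUBCS
7: ✓ CMP  NZCV=0011
8: · MOVGE
9: ✓ SUBPL  r0←0xf0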